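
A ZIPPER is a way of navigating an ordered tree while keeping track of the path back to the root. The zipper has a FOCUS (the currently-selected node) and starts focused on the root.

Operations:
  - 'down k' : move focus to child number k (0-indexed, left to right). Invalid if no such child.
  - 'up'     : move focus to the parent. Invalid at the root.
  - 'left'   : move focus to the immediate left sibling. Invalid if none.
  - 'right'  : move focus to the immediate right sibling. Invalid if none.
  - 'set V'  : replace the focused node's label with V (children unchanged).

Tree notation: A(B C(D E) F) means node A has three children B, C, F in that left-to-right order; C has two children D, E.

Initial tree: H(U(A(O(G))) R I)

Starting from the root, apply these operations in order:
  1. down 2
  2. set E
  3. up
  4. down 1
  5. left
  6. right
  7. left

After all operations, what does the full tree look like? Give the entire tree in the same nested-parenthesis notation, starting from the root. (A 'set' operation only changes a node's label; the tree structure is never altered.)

Step 1 (down 2): focus=I path=2 depth=1 children=[] left=['U', 'R'] right=[] parent=H
Step 2 (set E): focus=E path=2 depth=1 children=[] left=['U', 'R'] right=[] parent=H
Step 3 (up): focus=H path=root depth=0 children=['U', 'R', 'E'] (at root)
Step 4 (down 1): focus=R path=1 depth=1 children=[] left=['U'] right=['E'] parent=H
Step 5 (left): focus=U path=0 depth=1 children=['A'] left=[] right=['R', 'E'] parent=H
Step 6 (right): focus=R path=1 depth=1 children=[] left=['U'] right=['E'] parent=H
Step 7 (left): focus=U path=0 depth=1 children=['A'] left=[] right=['R', 'E'] parent=H

Answer: H(U(A(O(G))) R E)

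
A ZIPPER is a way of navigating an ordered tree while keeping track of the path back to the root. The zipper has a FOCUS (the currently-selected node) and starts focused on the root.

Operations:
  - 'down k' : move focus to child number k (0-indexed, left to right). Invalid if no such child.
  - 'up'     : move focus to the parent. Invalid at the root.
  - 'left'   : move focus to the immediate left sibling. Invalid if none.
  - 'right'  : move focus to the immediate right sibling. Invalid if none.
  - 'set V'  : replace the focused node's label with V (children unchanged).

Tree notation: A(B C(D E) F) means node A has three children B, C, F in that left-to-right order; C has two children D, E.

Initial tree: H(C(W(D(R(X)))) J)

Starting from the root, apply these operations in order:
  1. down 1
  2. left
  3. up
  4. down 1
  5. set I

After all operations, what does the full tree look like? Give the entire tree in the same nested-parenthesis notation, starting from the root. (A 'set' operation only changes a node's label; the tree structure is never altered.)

Answer: H(C(W(D(R(X)))) I)

Derivation:
Step 1 (down 1): focus=J path=1 depth=1 children=[] left=['C'] right=[] parent=H
Step 2 (left): focus=C path=0 depth=1 children=['W'] left=[] right=['J'] parent=H
Step 3 (up): focus=H path=root depth=0 children=['C', 'J'] (at root)
Step 4 (down 1): focus=J path=1 depth=1 children=[] left=['C'] right=[] parent=H
Step 5 (set I): focus=I path=1 depth=1 children=[] left=['C'] right=[] parent=H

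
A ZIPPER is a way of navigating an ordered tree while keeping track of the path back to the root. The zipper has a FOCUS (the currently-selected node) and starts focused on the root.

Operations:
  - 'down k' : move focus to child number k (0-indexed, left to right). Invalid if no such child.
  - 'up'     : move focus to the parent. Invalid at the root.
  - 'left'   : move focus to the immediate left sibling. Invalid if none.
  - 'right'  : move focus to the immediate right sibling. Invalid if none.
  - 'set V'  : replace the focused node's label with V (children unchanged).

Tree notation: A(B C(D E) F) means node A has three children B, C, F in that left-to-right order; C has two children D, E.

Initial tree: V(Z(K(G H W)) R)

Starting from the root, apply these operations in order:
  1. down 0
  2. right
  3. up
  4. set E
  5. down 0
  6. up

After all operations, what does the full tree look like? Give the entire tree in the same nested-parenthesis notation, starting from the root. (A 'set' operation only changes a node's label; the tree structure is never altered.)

Step 1 (down 0): focus=Z path=0 depth=1 children=['K'] left=[] right=['R'] parent=V
Step 2 (right): focus=R path=1 depth=1 children=[] left=['Z'] right=[] parent=V
Step 3 (up): focus=V path=root depth=0 children=['Z', 'R'] (at root)
Step 4 (set E): focus=E path=root depth=0 children=['Z', 'R'] (at root)
Step 5 (down 0): focus=Z path=0 depth=1 children=['K'] left=[] right=['R'] parent=E
Step 6 (up): focus=E path=root depth=0 children=['Z', 'R'] (at root)

Answer: E(Z(K(G H W)) R)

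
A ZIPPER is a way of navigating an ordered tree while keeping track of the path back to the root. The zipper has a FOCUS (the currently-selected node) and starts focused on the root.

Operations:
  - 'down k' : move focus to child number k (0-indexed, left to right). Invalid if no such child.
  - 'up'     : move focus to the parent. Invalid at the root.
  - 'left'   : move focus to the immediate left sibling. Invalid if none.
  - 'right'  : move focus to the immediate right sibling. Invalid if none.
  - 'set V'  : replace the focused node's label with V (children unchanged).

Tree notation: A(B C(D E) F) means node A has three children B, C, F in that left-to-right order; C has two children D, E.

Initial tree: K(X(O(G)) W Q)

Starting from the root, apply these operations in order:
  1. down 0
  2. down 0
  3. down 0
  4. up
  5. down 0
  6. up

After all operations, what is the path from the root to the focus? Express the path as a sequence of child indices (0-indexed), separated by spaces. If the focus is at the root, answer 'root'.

Step 1 (down 0): focus=X path=0 depth=1 children=['O'] left=[] right=['W', 'Q'] parent=K
Step 2 (down 0): focus=O path=0/0 depth=2 children=['G'] left=[] right=[] parent=X
Step 3 (down 0): focus=G path=0/0/0 depth=3 children=[] left=[] right=[] parent=O
Step 4 (up): focus=O path=0/0 depth=2 children=['G'] left=[] right=[] parent=X
Step 5 (down 0): focus=G path=0/0/0 depth=3 children=[] left=[] right=[] parent=O
Step 6 (up): focus=O path=0/0 depth=2 children=['G'] left=[] right=[] parent=X

Answer: 0 0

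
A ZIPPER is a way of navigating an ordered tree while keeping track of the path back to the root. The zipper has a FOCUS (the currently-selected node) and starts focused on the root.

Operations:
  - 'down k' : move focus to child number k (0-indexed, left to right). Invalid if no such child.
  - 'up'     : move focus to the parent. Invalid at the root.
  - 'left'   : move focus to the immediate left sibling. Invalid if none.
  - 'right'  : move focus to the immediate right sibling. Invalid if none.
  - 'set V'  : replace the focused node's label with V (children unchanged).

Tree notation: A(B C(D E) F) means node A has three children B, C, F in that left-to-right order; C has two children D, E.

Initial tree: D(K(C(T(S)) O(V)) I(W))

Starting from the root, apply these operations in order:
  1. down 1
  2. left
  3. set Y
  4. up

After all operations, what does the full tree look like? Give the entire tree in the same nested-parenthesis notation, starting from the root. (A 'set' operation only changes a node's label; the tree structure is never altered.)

Step 1 (down 1): focus=I path=1 depth=1 children=['W'] left=['K'] right=[] parent=D
Step 2 (left): focus=K path=0 depth=1 children=['C', 'O'] left=[] right=['I'] parent=D
Step 3 (set Y): focus=Y path=0 depth=1 children=['C', 'O'] left=[] right=['I'] parent=D
Step 4 (up): focus=D path=root depth=0 children=['Y', 'I'] (at root)

Answer: D(Y(C(T(S)) O(V)) I(W))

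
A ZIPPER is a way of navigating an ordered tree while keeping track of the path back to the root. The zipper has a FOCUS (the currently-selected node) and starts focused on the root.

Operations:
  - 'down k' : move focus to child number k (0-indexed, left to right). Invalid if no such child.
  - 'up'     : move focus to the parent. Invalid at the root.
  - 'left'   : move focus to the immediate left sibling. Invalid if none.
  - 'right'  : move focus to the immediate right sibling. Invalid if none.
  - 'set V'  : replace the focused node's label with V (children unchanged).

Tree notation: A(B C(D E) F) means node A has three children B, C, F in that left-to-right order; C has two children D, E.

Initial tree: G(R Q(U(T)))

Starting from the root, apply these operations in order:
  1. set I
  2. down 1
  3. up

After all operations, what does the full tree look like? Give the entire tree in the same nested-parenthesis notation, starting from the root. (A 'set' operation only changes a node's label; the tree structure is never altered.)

Answer: I(R Q(U(T)))

Derivation:
Step 1 (set I): focus=I path=root depth=0 children=['R', 'Q'] (at root)
Step 2 (down 1): focus=Q path=1 depth=1 children=['U'] left=['R'] right=[] parent=I
Step 3 (up): focus=I path=root depth=0 children=['R', 'Q'] (at root)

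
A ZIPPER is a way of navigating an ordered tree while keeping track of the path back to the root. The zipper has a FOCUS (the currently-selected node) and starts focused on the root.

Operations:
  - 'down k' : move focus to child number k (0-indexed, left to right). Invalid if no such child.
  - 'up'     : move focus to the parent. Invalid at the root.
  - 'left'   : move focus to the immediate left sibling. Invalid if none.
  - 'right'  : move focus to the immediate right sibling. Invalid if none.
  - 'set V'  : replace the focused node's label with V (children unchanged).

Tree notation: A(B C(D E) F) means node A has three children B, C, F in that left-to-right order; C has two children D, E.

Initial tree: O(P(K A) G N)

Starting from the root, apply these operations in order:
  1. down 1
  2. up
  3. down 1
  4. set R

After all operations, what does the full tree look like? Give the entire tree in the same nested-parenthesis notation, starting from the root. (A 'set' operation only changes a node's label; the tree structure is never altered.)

Step 1 (down 1): focus=G path=1 depth=1 children=[] left=['P'] right=['N'] parent=O
Step 2 (up): focus=O path=root depth=0 children=['P', 'G', 'N'] (at root)
Step 3 (down 1): focus=G path=1 depth=1 children=[] left=['P'] right=['N'] parent=O
Step 4 (set R): focus=R path=1 depth=1 children=[] left=['P'] right=['N'] parent=O

Answer: O(P(K A) R N)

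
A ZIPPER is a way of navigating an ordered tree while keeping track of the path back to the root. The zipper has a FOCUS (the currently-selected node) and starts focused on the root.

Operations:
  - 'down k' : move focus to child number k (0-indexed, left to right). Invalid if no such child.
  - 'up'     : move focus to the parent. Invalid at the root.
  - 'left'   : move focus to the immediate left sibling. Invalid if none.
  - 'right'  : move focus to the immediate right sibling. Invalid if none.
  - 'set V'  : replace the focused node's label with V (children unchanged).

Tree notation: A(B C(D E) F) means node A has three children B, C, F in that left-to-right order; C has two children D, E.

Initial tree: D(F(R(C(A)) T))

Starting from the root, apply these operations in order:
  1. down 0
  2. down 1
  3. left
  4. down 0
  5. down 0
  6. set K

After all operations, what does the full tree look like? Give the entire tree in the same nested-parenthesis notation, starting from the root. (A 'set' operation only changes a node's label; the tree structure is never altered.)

Step 1 (down 0): focus=F path=0 depth=1 children=['R', 'T'] left=[] right=[] parent=D
Step 2 (down 1): focus=T path=0/1 depth=2 children=[] left=['R'] right=[] parent=F
Step 3 (left): focus=R path=0/0 depth=2 children=['C'] left=[] right=['T'] parent=F
Step 4 (down 0): focus=C path=0/0/0 depth=3 children=['A'] left=[] right=[] parent=R
Step 5 (down 0): focus=A path=0/0/0/0 depth=4 children=[] left=[] right=[] parent=C
Step 6 (set K): focus=K path=0/0/0/0 depth=4 children=[] left=[] right=[] parent=C

Answer: D(F(R(C(K)) T))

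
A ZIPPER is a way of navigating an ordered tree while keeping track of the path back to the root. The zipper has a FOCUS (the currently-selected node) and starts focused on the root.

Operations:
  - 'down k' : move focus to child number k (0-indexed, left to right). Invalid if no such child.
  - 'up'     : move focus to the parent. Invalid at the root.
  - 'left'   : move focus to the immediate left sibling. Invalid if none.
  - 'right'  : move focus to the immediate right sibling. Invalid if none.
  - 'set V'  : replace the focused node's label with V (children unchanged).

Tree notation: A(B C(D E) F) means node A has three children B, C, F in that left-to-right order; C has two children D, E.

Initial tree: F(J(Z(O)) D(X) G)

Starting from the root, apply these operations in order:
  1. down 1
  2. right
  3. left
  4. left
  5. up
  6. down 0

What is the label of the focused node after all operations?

Answer: J

Derivation:
Step 1 (down 1): focus=D path=1 depth=1 children=['X'] left=['J'] right=['G'] parent=F
Step 2 (right): focus=G path=2 depth=1 children=[] left=['J', 'D'] right=[] parent=F
Step 3 (left): focus=D path=1 depth=1 children=['X'] left=['J'] right=['G'] parent=F
Step 4 (left): focus=J path=0 depth=1 children=['Z'] left=[] right=['D', 'G'] parent=F
Step 5 (up): focus=F path=root depth=0 children=['J', 'D', 'G'] (at root)
Step 6 (down 0): focus=J path=0 depth=1 children=['Z'] left=[] right=['D', 'G'] parent=F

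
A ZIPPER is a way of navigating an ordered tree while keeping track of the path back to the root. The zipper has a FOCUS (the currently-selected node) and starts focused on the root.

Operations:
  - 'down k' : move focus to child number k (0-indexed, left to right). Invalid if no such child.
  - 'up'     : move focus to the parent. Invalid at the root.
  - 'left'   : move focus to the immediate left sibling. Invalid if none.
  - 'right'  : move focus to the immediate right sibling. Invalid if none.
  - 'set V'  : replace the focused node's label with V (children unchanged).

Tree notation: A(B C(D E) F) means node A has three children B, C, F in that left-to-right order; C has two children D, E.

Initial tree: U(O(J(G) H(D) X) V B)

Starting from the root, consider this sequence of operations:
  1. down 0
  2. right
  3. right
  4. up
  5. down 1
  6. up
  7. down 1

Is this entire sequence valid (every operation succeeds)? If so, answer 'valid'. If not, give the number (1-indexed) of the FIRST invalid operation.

Step 1 (down 0): focus=O path=0 depth=1 children=['J', 'H', 'X'] left=[] right=['V', 'B'] parent=U
Step 2 (right): focus=V path=1 depth=1 children=[] left=['O'] right=['B'] parent=U
Step 3 (right): focus=B path=2 depth=1 children=[] left=['O', 'V'] right=[] parent=U
Step 4 (up): focus=U path=root depth=0 children=['O', 'V', 'B'] (at root)
Step 5 (down 1): focus=V path=1 depth=1 children=[] left=['O'] right=['B'] parent=U
Step 6 (up): focus=U path=root depth=0 children=['O', 'V', 'B'] (at root)
Step 7 (down 1): focus=V path=1 depth=1 children=[] left=['O'] right=['B'] parent=U

Answer: valid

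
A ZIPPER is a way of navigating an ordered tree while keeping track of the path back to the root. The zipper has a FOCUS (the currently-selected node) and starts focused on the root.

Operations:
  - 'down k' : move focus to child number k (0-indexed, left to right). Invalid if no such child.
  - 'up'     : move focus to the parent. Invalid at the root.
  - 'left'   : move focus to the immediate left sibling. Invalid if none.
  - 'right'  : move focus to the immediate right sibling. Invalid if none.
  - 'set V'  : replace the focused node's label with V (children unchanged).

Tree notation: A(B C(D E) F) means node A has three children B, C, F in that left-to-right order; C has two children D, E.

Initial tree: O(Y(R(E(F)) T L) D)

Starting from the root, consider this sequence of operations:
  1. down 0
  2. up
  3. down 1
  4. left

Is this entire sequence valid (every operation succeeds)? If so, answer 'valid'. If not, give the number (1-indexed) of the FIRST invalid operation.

Step 1 (down 0): focus=Y path=0 depth=1 children=['R', 'T', 'L'] left=[] right=['D'] parent=O
Step 2 (up): focus=O path=root depth=0 children=['Y', 'D'] (at root)
Step 3 (down 1): focus=D path=1 depth=1 children=[] left=['Y'] right=[] parent=O
Step 4 (left): focus=Y path=0 depth=1 children=['R', 'T', 'L'] left=[] right=['D'] parent=O

Answer: valid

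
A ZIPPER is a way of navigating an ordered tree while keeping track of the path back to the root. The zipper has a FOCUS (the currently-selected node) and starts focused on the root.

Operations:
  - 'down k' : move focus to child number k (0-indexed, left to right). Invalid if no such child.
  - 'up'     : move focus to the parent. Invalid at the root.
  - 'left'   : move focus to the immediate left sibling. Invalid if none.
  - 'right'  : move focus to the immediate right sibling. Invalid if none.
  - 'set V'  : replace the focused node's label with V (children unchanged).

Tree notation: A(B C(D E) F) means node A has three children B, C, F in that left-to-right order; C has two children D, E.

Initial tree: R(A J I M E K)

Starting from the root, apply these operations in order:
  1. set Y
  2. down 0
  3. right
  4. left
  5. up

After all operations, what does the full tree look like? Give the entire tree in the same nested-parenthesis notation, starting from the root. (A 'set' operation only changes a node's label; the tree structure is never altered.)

Answer: Y(A J I M E K)

Derivation:
Step 1 (set Y): focus=Y path=root depth=0 children=['A', 'J', 'I', 'M', 'E', 'K'] (at root)
Step 2 (down 0): focus=A path=0 depth=1 children=[] left=[] right=['J', 'I', 'M', 'E', 'K'] parent=Y
Step 3 (right): focus=J path=1 depth=1 children=[] left=['A'] right=['I', 'M', 'E', 'K'] parent=Y
Step 4 (left): focus=A path=0 depth=1 children=[] left=[] right=['J', 'I', 'M', 'E', 'K'] parent=Y
Step 5 (up): focus=Y path=root depth=0 children=['A', 'J', 'I', 'M', 'E', 'K'] (at root)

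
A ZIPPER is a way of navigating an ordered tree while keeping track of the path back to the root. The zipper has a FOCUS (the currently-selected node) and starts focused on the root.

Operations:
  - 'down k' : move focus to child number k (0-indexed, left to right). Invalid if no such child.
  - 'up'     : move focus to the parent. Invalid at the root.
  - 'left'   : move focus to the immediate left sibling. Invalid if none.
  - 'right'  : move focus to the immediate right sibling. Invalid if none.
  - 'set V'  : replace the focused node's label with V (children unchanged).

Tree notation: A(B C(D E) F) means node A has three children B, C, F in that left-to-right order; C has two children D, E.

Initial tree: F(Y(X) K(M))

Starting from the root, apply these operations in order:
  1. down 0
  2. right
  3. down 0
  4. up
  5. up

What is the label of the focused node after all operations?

Step 1 (down 0): focus=Y path=0 depth=1 children=['X'] left=[] right=['K'] parent=F
Step 2 (right): focus=K path=1 depth=1 children=['M'] left=['Y'] right=[] parent=F
Step 3 (down 0): focus=M path=1/0 depth=2 children=[] left=[] right=[] parent=K
Step 4 (up): focus=K path=1 depth=1 children=['M'] left=['Y'] right=[] parent=F
Step 5 (up): focus=F path=root depth=0 children=['Y', 'K'] (at root)

Answer: F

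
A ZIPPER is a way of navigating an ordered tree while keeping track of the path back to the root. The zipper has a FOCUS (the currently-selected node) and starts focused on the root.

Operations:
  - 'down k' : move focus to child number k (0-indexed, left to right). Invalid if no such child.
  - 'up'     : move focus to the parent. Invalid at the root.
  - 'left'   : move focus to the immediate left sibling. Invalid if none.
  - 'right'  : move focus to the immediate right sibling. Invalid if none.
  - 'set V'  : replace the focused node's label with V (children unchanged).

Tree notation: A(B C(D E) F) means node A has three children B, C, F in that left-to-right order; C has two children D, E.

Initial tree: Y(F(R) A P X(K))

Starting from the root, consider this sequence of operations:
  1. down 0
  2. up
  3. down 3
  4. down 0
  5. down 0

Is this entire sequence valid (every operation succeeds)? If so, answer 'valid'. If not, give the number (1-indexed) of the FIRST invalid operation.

Step 1 (down 0): focus=F path=0 depth=1 children=['R'] left=[] right=['A', 'P', 'X'] parent=Y
Step 2 (up): focus=Y path=root depth=0 children=['F', 'A', 'P', 'X'] (at root)
Step 3 (down 3): focus=X path=3 depth=1 children=['K'] left=['F', 'A', 'P'] right=[] parent=Y
Step 4 (down 0): focus=K path=3/0 depth=2 children=[] left=[] right=[] parent=X
Step 5 (down 0): INVALID

Answer: 5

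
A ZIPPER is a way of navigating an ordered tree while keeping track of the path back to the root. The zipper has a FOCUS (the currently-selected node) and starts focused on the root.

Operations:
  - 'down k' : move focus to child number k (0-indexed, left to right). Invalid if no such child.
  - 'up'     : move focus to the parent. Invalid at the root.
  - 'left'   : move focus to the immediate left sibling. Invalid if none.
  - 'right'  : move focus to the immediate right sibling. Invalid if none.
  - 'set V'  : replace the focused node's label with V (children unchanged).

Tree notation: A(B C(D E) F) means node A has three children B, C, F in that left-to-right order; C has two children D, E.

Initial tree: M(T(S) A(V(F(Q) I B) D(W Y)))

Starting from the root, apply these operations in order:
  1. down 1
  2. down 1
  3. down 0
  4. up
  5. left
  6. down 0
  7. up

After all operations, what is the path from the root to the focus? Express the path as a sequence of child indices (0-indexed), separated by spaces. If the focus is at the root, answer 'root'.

Answer: 1 0

Derivation:
Step 1 (down 1): focus=A path=1 depth=1 children=['V', 'D'] left=['T'] right=[] parent=M
Step 2 (down 1): focus=D path=1/1 depth=2 children=['W', 'Y'] left=['V'] right=[] parent=A
Step 3 (down 0): focus=W path=1/1/0 depth=3 children=[] left=[] right=['Y'] parent=D
Step 4 (up): focus=D path=1/1 depth=2 children=['W', 'Y'] left=['V'] right=[] parent=A
Step 5 (left): focus=V path=1/0 depth=2 children=['F', 'I', 'B'] left=[] right=['D'] parent=A
Step 6 (down 0): focus=F path=1/0/0 depth=3 children=['Q'] left=[] right=['I', 'B'] parent=V
Step 7 (up): focus=V path=1/0 depth=2 children=['F', 'I', 'B'] left=[] right=['D'] parent=A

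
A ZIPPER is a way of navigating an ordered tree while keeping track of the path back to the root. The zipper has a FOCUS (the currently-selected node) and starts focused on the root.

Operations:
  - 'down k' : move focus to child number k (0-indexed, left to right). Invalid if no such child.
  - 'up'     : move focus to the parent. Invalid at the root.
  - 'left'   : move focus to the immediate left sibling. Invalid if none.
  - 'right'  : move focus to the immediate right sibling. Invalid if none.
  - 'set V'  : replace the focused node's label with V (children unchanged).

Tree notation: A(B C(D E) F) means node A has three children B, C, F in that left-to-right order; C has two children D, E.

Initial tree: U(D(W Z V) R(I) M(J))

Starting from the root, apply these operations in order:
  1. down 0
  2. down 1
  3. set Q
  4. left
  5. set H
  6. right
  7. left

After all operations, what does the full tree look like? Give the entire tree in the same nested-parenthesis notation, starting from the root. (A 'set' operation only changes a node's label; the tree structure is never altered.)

Step 1 (down 0): focus=D path=0 depth=1 children=['W', 'Z', 'V'] left=[] right=['R', 'M'] parent=U
Step 2 (down 1): focus=Z path=0/1 depth=2 children=[] left=['W'] right=['V'] parent=D
Step 3 (set Q): focus=Q path=0/1 depth=2 children=[] left=['W'] right=['V'] parent=D
Step 4 (left): focus=W path=0/0 depth=2 children=[] left=[] right=['Q', 'V'] parent=D
Step 5 (set H): focus=H path=0/0 depth=2 children=[] left=[] right=['Q', 'V'] parent=D
Step 6 (right): focus=Q path=0/1 depth=2 children=[] left=['H'] right=['V'] parent=D
Step 7 (left): focus=H path=0/0 depth=2 children=[] left=[] right=['Q', 'V'] parent=D

Answer: U(D(H Q V) R(I) M(J))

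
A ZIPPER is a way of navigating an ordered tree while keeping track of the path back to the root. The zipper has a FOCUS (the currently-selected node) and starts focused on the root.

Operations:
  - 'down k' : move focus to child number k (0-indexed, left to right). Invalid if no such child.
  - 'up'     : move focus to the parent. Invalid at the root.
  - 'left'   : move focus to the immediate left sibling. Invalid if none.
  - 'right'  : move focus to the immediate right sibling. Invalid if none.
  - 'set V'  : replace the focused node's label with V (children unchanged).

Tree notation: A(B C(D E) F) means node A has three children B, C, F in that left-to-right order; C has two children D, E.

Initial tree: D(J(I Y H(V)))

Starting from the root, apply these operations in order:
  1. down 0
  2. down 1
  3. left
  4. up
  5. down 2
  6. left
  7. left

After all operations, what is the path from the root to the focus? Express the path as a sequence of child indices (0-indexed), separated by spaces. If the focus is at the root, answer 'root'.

Answer: 0 0

Derivation:
Step 1 (down 0): focus=J path=0 depth=1 children=['I', 'Y', 'H'] left=[] right=[] parent=D
Step 2 (down 1): focus=Y path=0/1 depth=2 children=[] left=['I'] right=['H'] parent=J
Step 3 (left): focus=I path=0/0 depth=2 children=[] left=[] right=['Y', 'H'] parent=J
Step 4 (up): focus=J path=0 depth=1 children=['I', 'Y', 'H'] left=[] right=[] parent=D
Step 5 (down 2): focus=H path=0/2 depth=2 children=['V'] left=['I', 'Y'] right=[] parent=J
Step 6 (left): focus=Y path=0/1 depth=2 children=[] left=['I'] right=['H'] parent=J
Step 7 (left): focus=I path=0/0 depth=2 children=[] left=[] right=['Y', 'H'] parent=J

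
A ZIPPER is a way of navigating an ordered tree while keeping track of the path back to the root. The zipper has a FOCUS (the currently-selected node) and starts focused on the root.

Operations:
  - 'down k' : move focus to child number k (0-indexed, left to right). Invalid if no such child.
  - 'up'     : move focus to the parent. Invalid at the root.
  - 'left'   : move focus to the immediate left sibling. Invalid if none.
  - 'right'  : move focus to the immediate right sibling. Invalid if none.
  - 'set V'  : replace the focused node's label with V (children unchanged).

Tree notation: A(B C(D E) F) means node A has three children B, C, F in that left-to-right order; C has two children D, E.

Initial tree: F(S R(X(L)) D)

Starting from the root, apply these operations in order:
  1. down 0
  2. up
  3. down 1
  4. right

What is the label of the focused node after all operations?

Answer: D

Derivation:
Step 1 (down 0): focus=S path=0 depth=1 children=[] left=[] right=['R', 'D'] parent=F
Step 2 (up): focus=F path=root depth=0 children=['S', 'R', 'D'] (at root)
Step 3 (down 1): focus=R path=1 depth=1 children=['X'] left=['S'] right=['D'] parent=F
Step 4 (right): focus=D path=2 depth=1 children=[] left=['S', 'R'] right=[] parent=F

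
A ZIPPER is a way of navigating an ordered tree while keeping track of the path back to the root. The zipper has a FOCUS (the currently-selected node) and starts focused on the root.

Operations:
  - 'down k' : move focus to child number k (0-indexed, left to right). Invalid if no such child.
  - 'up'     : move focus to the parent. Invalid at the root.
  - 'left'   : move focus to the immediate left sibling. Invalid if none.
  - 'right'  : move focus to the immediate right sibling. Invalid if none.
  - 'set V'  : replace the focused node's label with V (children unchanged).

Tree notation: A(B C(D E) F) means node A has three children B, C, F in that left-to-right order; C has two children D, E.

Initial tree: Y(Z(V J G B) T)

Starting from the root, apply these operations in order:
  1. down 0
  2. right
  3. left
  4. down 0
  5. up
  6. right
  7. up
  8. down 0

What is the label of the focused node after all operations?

Step 1 (down 0): focus=Z path=0 depth=1 children=['V', 'J', 'G', 'B'] left=[] right=['T'] parent=Y
Step 2 (right): focus=T path=1 depth=1 children=[] left=['Z'] right=[] parent=Y
Step 3 (left): focus=Z path=0 depth=1 children=['V', 'J', 'G', 'B'] left=[] right=['T'] parent=Y
Step 4 (down 0): focus=V path=0/0 depth=2 children=[] left=[] right=['J', 'G', 'B'] parent=Z
Step 5 (up): focus=Z path=0 depth=1 children=['V', 'J', 'G', 'B'] left=[] right=['T'] parent=Y
Step 6 (right): focus=T path=1 depth=1 children=[] left=['Z'] right=[] parent=Y
Step 7 (up): focus=Y path=root depth=0 children=['Z', 'T'] (at root)
Step 8 (down 0): focus=Z path=0 depth=1 children=['V', 'J', 'G', 'B'] left=[] right=['T'] parent=Y

Answer: Z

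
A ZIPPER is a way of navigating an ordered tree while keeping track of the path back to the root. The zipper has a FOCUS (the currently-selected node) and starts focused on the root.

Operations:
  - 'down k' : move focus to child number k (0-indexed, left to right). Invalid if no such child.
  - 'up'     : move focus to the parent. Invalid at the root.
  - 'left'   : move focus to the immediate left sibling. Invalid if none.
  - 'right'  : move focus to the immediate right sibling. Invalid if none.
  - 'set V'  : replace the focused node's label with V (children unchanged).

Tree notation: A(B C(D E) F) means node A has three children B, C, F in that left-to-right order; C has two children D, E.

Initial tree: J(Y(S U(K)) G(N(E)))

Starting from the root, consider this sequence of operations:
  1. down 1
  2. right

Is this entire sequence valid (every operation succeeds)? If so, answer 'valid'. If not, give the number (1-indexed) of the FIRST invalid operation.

Step 1 (down 1): focus=G path=1 depth=1 children=['N'] left=['Y'] right=[] parent=J
Step 2 (right): INVALID

Answer: 2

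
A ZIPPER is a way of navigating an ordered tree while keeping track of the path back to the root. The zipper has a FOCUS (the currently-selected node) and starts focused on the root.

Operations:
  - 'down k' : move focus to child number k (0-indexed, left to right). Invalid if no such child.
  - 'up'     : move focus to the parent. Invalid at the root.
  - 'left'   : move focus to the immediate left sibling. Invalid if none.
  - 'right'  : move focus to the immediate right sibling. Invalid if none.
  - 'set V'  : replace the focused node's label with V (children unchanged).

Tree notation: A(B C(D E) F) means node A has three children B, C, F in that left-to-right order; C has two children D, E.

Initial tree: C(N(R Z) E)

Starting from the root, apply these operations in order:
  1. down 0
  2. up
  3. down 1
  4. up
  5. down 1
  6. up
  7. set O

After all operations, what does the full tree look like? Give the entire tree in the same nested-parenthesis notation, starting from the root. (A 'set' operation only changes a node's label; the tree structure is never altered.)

Answer: O(N(R Z) E)

Derivation:
Step 1 (down 0): focus=N path=0 depth=1 children=['R', 'Z'] left=[] right=['E'] parent=C
Step 2 (up): focus=C path=root depth=0 children=['N', 'E'] (at root)
Step 3 (down 1): focus=E path=1 depth=1 children=[] left=['N'] right=[] parent=C
Step 4 (up): focus=C path=root depth=0 children=['N', 'E'] (at root)
Step 5 (down 1): focus=E path=1 depth=1 children=[] left=['N'] right=[] parent=C
Step 6 (up): focus=C path=root depth=0 children=['N', 'E'] (at root)
Step 7 (set O): focus=O path=root depth=0 children=['N', 'E'] (at root)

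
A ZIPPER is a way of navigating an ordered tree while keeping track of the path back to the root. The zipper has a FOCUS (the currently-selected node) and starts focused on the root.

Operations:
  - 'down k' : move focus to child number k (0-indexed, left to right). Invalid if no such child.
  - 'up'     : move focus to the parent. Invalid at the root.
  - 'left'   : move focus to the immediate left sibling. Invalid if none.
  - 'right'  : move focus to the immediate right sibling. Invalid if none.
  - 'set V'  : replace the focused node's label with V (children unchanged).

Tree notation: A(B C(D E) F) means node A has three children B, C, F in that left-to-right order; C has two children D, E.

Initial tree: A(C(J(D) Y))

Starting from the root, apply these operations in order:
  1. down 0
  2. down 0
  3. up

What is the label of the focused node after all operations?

Answer: C

Derivation:
Step 1 (down 0): focus=C path=0 depth=1 children=['J', 'Y'] left=[] right=[] parent=A
Step 2 (down 0): focus=J path=0/0 depth=2 children=['D'] left=[] right=['Y'] parent=C
Step 3 (up): focus=C path=0 depth=1 children=['J', 'Y'] left=[] right=[] parent=A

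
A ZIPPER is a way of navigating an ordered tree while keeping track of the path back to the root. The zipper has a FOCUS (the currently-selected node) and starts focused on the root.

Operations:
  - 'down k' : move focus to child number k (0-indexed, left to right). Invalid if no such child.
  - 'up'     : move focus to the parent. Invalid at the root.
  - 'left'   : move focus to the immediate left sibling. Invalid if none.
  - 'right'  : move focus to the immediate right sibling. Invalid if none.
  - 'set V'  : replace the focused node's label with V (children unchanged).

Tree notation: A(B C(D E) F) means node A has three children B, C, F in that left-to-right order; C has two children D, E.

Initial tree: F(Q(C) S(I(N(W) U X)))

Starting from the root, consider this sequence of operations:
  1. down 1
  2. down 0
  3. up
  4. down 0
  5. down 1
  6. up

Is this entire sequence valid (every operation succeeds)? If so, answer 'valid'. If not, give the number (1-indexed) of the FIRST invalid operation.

Answer: valid

Derivation:
Step 1 (down 1): focus=S path=1 depth=1 children=['I'] left=['Q'] right=[] parent=F
Step 2 (down 0): focus=I path=1/0 depth=2 children=['N', 'U', 'X'] left=[] right=[] parent=S
Step 3 (up): focus=S path=1 depth=1 children=['I'] left=['Q'] right=[] parent=F
Step 4 (down 0): focus=I path=1/0 depth=2 children=['N', 'U', 'X'] left=[] right=[] parent=S
Step 5 (down 1): focus=U path=1/0/1 depth=3 children=[] left=['N'] right=['X'] parent=I
Step 6 (up): focus=I path=1/0 depth=2 children=['N', 'U', 'X'] left=[] right=[] parent=S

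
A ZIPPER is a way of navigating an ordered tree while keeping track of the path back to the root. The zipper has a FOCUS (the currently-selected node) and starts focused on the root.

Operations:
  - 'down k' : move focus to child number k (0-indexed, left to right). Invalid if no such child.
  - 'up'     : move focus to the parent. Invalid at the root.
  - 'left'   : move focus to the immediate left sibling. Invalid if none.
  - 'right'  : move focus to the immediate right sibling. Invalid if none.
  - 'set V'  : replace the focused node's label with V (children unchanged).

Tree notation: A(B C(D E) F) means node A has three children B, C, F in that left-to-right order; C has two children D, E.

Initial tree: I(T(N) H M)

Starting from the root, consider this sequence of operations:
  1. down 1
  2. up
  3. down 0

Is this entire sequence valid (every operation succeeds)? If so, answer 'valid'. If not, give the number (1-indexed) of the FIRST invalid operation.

Step 1 (down 1): focus=H path=1 depth=1 children=[] left=['T'] right=['M'] parent=I
Step 2 (up): focus=I path=root depth=0 children=['T', 'H', 'M'] (at root)
Step 3 (down 0): focus=T path=0 depth=1 children=['N'] left=[] right=['H', 'M'] parent=I

Answer: valid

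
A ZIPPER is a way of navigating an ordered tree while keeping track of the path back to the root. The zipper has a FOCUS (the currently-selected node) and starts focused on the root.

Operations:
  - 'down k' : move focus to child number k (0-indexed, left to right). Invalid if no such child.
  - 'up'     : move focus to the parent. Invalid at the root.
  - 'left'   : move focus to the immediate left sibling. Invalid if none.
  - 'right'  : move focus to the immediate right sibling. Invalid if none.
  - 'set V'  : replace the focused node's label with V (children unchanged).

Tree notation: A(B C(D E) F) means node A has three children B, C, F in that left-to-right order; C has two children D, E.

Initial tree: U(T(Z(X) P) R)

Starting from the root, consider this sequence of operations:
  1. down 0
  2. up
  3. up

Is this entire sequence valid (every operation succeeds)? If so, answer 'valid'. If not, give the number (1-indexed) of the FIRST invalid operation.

Answer: 3

Derivation:
Step 1 (down 0): focus=T path=0 depth=1 children=['Z', 'P'] left=[] right=['R'] parent=U
Step 2 (up): focus=U path=root depth=0 children=['T', 'R'] (at root)
Step 3 (up): INVALID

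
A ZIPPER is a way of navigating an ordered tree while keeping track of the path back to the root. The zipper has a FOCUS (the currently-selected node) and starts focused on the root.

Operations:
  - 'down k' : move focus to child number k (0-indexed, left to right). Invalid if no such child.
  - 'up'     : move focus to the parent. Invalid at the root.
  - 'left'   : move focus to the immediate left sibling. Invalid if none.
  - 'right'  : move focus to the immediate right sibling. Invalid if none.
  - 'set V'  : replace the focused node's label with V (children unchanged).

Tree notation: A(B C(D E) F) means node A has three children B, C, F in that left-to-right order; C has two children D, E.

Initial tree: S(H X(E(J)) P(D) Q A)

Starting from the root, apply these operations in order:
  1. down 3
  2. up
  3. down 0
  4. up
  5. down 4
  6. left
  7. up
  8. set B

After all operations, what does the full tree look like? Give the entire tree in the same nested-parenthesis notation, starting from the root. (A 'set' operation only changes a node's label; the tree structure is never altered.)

Step 1 (down 3): focus=Q path=3 depth=1 children=[] left=['H', 'X', 'P'] right=['A'] parent=S
Step 2 (up): focus=S path=root depth=0 children=['H', 'X', 'P', 'Q', 'A'] (at root)
Step 3 (down 0): focus=H path=0 depth=1 children=[] left=[] right=['X', 'P', 'Q', 'A'] parent=S
Step 4 (up): focus=S path=root depth=0 children=['H', 'X', 'P', 'Q', 'A'] (at root)
Step 5 (down 4): focus=A path=4 depth=1 children=[] left=['H', 'X', 'P', 'Q'] right=[] parent=S
Step 6 (left): focus=Q path=3 depth=1 children=[] left=['H', 'X', 'P'] right=['A'] parent=S
Step 7 (up): focus=S path=root depth=0 children=['H', 'X', 'P', 'Q', 'A'] (at root)
Step 8 (set B): focus=B path=root depth=0 children=['H', 'X', 'P', 'Q', 'A'] (at root)

Answer: B(H X(E(J)) P(D) Q A)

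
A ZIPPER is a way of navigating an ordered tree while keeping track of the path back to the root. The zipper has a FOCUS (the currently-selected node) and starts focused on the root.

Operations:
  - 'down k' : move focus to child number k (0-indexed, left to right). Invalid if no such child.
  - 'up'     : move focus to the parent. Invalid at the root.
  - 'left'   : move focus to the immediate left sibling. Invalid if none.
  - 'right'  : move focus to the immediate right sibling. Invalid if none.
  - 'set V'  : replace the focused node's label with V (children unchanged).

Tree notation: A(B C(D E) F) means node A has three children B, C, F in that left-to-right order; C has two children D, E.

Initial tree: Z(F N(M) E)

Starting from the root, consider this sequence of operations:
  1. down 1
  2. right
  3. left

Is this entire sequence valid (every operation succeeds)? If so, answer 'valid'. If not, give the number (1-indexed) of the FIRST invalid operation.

Step 1 (down 1): focus=N path=1 depth=1 children=['M'] left=['F'] right=['E'] parent=Z
Step 2 (right): focus=E path=2 depth=1 children=[] left=['F', 'N'] right=[] parent=Z
Step 3 (left): focus=N path=1 depth=1 children=['M'] left=['F'] right=['E'] parent=Z

Answer: valid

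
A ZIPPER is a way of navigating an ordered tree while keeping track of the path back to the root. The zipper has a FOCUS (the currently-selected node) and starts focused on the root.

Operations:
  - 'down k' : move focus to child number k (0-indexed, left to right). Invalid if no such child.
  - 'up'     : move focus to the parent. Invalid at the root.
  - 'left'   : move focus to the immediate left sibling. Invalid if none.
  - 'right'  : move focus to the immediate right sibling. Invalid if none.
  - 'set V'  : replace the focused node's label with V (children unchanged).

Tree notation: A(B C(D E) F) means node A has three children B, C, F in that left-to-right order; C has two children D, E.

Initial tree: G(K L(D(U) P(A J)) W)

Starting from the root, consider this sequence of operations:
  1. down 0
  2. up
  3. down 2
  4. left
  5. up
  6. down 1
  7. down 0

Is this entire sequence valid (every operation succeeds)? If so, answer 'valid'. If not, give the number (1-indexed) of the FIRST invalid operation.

Answer: valid

Derivation:
Step 1 (down 0): focus=K path=0 depth=1 children=[] left=[] right=['L', 'W'] parent=G
Step 2 (up): focus=G path=root depth=0 children=['K', 'L', 'W'] (at root)
Step 3 (down 2): focus=W path=2 depth=1 children=[] left=['K', 'L'] right=[] parent=G
Step 4 (left): focus=L path=1 depth=1 children=['D', 'P'] left=['K'] right=['W'] parent=G
Step 5 (up): focus=G path=root depth=0 children=['K', 'L', 'W'] (at root)
Step 6 (down 1): focus=L path=1 depth=1 children=['D', 'P'] left=['K'] right=['W'] parent=G
Step 7 (down 0): focus=D path=1/0 depth=2 children=['U'] left=[] right=['P'] parent=L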